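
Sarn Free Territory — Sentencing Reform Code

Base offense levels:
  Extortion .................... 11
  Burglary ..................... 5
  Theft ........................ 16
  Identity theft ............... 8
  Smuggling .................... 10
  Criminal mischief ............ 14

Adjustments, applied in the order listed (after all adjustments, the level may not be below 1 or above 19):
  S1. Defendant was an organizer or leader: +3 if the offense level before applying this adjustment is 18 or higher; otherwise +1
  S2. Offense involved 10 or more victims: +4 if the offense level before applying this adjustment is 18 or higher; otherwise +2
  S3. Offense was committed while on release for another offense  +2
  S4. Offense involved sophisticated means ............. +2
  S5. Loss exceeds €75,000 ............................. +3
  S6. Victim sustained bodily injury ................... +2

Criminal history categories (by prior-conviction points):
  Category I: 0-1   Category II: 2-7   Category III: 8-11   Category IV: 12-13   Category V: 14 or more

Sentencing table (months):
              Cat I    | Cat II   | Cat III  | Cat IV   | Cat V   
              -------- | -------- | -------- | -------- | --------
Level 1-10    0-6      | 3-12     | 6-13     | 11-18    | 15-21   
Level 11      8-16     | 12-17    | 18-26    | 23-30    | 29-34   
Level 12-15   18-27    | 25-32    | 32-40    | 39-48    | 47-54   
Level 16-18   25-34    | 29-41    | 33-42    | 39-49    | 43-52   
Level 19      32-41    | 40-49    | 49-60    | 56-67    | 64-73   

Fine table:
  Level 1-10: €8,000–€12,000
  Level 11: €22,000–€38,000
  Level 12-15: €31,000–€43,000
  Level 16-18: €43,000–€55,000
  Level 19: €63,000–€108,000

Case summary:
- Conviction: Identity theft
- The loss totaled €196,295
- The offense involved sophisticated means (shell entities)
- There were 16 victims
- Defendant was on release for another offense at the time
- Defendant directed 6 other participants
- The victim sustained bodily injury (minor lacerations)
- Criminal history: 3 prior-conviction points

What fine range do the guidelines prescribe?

€63,000–€108,000

Base offense level for identity theft: 8.
S1 applies (level before this adjustment is 8 < 18, so +1): 8 + 1 = 9.
S2 applies (level before this adjustment is 9 < 18, so +2): 9 + 2 = 11.
S3 applies: 11 + 2 = 13.
S4 applies: 13 + 2 = 15.
S5 applies: 15 + 3 = 18.
S6 applies: 18 + 2 = 20.
Level 20 exceeds the maximum of 19; capped at 19.
Final offense level: 19.
Level 19 falls in the 19 band.
Fine table: Level 19 → €63,000–€108,000.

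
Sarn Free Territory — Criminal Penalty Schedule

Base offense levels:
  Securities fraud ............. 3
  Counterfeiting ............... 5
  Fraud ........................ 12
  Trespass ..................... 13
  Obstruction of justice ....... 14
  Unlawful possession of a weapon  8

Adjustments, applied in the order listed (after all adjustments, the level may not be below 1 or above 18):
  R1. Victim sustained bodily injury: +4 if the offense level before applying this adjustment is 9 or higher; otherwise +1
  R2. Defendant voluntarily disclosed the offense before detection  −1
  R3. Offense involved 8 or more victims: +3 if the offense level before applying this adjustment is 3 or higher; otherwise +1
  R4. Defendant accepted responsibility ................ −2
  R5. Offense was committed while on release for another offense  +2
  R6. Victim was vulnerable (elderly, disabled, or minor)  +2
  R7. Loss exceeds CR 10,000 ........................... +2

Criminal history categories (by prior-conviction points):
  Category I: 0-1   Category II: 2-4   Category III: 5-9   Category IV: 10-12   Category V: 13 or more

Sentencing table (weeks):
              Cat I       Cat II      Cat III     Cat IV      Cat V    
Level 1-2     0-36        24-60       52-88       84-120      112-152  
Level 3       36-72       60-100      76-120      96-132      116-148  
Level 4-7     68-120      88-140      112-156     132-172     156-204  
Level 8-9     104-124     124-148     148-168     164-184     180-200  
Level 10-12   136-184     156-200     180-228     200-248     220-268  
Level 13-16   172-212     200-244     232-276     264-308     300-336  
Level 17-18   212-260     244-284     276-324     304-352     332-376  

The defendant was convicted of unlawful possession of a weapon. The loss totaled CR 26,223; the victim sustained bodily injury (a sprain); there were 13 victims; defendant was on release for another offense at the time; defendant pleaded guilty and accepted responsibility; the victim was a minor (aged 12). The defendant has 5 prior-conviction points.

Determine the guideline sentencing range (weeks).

Base offense level for unlawful possession of a weapon: 8.
R1 applies (level before this adjustment is 8 < 9, so +1): 8 + 1 = 9.
R3 applies (level before this adjustment is 9 ≥ 3, so +3): 9 + 3 = 12.
R4 applies: 12 − 2 = 10.
R5 applies: 10 + 2 = 12.
R6 applies: 12 + 2 = 14.
R7 applies: 14 + 2 = 16.
Final offense level: 16.
Criminal history: 5 prior points → Category III (5-9).
Level 16 falls in the 13-16 band.
Grid: Level 13-16 × Category III = 232-276 weeks.

232-276 weeks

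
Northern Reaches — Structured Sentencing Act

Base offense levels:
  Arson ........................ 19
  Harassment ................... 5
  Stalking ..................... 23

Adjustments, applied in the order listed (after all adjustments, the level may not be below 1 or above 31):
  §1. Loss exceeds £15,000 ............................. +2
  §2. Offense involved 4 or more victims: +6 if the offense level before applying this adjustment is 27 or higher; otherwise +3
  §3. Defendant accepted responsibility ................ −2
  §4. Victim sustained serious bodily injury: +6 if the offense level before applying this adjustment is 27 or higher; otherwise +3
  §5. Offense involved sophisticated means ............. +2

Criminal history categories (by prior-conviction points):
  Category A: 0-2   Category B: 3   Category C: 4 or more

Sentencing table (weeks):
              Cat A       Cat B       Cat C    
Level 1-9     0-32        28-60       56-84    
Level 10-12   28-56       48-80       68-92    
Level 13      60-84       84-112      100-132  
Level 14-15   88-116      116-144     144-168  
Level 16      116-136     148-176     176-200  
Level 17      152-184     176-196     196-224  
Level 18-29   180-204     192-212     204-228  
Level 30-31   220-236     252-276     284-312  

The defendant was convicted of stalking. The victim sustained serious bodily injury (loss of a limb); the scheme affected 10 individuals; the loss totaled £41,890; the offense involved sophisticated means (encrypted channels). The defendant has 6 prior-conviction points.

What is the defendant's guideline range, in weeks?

284-312 weeks

Base offense level for stalking: 23.
§1 applies: 23 + 2 = 25.
§2 applies (level before this adjustment is 25 < 27, so +3): 25 + 3 = 28.
§3 does not apply.
§4 applies (level before this adjustment is 28 ≥ 27, so +6): 28 + 6 = 34.
§5 applies: 34 + 2 = 36.
Level 36 exceeds the maximum of 31; capped at 31.
Final offense level: 31.
Criminal history: 6 prior points → Category C (4+).
Level 31 falls in the 30-31 band.
Grid: Level 30-31 × Category C = 284-312 weeks.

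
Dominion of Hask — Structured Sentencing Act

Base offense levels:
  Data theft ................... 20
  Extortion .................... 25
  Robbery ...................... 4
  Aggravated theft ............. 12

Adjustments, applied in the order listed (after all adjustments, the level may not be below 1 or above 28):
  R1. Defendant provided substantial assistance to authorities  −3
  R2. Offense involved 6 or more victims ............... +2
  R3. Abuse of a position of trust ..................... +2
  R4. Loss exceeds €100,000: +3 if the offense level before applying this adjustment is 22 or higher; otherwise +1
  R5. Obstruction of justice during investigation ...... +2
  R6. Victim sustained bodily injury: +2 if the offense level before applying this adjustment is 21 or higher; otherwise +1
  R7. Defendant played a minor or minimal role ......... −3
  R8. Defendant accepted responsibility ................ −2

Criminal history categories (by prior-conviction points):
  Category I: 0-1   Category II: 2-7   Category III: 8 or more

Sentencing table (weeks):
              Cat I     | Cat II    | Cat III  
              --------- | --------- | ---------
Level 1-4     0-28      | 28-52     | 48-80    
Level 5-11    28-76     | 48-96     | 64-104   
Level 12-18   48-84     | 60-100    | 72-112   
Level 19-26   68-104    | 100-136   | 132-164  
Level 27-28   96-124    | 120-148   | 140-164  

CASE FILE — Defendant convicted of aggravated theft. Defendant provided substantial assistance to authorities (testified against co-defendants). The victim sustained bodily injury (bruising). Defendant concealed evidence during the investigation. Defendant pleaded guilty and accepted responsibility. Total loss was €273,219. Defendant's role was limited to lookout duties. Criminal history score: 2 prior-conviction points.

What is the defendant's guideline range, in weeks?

48-96 weeks

Base offense level for aggravated theft: 12.
R1 applies: 12 − 3 = 9.
R2 does not apply.
R4 applies (level before this adjustment is 9 < 22, so +1): 9 + 1 = 10.
R5 applies: 10 + 2 = 12.
R6 applies (level before this adjustment is 12 < 21, so +1): 12 + 1 = 13.
R7 applies: 13 − 3 = 10.
R8 applies: 10 − 2 = 8.
Final offense level: 8.
Criminal history: 2 prior points → Category II (2-7).
Level 8 falls in the 5-11 band.
Grid: Level 5-11 × Category II = 48-96 weeks.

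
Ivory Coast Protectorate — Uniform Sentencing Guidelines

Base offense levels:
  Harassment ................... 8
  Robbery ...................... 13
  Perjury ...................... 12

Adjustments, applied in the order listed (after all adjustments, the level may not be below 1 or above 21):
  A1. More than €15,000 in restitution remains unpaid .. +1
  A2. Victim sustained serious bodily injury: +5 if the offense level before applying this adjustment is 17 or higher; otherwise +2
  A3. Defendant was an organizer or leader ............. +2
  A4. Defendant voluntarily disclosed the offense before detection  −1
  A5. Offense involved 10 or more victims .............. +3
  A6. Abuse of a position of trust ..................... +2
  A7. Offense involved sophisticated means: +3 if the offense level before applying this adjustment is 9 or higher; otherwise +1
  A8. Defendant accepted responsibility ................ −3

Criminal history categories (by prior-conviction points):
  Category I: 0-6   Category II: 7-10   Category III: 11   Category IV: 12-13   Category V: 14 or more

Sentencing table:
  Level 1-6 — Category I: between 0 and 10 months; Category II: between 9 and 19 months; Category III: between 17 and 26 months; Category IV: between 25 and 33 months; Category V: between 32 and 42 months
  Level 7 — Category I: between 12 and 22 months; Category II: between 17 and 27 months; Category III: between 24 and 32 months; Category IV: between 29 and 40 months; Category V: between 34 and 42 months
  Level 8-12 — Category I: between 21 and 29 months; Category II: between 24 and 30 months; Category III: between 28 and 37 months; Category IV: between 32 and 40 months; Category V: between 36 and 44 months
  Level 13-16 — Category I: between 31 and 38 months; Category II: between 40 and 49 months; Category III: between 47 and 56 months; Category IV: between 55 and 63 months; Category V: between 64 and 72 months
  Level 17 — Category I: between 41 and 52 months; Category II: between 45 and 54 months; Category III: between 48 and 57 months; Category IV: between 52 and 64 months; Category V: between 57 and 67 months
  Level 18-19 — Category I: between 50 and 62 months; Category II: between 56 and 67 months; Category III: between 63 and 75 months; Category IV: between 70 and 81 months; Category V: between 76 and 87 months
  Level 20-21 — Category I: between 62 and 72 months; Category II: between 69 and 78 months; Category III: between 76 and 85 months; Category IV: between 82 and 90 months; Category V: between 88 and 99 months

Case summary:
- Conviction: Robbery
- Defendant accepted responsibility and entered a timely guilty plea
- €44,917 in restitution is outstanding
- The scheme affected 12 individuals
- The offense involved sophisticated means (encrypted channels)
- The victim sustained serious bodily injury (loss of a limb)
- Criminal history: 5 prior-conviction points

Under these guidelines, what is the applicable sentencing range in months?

Base offense level for robbery: 13.
A1 applies: 13 + 1 = 14.
A2 applies (level before this adjustment is 14 < 17, so +2): 14 + 2 = 16.
A3 does not apply.
A4 does not apply.
A5 applies: 16 + 3 = 19.
A6 does not apply.
A7 applies (level before this adjustment is 19 ≥ 9, so +3): 19 + 3 = 22.
A8 applies: 22 − 3 = 19.
Final offense level: 19.
Criminal history: 5 prior points → Category I (0-6).
Level 19 falls in the 18-19 band.
Grid: Level 18-19 × Category I = 50-62 months.

50-62 months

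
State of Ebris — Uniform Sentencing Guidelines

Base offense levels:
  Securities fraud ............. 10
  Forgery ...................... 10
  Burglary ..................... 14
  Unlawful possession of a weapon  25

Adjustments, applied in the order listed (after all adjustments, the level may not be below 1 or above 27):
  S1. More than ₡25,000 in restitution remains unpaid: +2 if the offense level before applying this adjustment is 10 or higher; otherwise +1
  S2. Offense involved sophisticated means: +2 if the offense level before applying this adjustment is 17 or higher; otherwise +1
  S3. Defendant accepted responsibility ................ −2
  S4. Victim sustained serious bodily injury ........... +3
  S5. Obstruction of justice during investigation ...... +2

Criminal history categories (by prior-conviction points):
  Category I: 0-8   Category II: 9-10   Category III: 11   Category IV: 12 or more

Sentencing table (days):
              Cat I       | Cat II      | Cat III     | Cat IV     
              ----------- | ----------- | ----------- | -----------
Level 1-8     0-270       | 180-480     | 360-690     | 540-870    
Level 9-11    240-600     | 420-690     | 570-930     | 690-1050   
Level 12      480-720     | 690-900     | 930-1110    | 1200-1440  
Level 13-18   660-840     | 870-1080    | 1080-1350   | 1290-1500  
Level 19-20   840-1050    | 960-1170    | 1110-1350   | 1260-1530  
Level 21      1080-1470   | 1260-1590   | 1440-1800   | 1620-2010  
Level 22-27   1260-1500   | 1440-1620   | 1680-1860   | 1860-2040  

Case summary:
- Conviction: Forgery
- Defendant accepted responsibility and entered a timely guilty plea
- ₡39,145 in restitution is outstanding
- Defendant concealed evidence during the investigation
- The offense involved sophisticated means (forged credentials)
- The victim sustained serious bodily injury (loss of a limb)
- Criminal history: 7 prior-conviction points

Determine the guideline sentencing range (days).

660-840 days

Base offense level for forgery: 10.
S1 applies (level before this adjustment is 10 ≥ 10, so +2): 10 + 2 = 12.
S2 applies (level before this adjustment is 12 < 17, so +1): 12 + 1 = 13.
S3 applies: 13 − 2 = 11.
S4 applies: 11 + 3 = 14.
S5 applies: 14 + 2 = 16.
Final offense level: 16.
Criminal history: 7 prior points → Category I (0-8).
Level 16 falls in the 13-18 band.
Grid: Level 13-18 × Category I = 660-840 days.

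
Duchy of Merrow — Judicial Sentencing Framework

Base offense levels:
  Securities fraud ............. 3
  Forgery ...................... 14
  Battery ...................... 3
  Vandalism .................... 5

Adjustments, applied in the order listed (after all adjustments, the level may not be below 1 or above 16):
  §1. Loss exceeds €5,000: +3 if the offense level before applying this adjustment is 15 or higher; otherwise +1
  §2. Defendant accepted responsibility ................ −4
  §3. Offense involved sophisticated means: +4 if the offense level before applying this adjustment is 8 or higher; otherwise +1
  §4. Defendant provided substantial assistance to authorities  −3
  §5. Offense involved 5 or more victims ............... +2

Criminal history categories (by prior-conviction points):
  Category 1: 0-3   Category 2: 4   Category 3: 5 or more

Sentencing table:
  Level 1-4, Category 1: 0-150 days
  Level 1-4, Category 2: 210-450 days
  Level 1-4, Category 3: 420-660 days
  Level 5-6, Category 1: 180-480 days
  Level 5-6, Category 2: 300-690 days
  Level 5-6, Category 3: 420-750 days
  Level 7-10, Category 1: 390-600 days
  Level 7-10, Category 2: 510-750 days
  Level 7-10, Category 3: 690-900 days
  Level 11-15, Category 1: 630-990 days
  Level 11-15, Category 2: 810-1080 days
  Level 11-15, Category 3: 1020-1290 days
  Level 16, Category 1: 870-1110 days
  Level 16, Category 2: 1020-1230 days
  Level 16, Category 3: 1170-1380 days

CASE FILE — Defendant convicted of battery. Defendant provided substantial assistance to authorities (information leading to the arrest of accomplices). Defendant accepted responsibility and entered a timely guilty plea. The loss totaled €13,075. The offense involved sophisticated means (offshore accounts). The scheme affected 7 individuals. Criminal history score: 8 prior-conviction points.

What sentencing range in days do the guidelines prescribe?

420-660 days

Base offense level for battery: 3.
§1 applies (level before this adjustment is 3 < 15, so +1): 3 + 1 = 4.
§2 applies: 4 − 4 = 0.
§3 applies (level before this adjustment is 0 < 8, so +1): 0 + 1 = 1.
§4 applies: 1 − 3 = -2.
§5 applies: -2 + 2 = 0.
Level 0 is below the minimum of 1; floored at 1.
Final offense level: 1.
Criminal history: 8 prior points → Category 3 (5+).
Level 1 falls in the 1-4 band.
Grid: Level 1-4 × Category 3 = 420-660 days.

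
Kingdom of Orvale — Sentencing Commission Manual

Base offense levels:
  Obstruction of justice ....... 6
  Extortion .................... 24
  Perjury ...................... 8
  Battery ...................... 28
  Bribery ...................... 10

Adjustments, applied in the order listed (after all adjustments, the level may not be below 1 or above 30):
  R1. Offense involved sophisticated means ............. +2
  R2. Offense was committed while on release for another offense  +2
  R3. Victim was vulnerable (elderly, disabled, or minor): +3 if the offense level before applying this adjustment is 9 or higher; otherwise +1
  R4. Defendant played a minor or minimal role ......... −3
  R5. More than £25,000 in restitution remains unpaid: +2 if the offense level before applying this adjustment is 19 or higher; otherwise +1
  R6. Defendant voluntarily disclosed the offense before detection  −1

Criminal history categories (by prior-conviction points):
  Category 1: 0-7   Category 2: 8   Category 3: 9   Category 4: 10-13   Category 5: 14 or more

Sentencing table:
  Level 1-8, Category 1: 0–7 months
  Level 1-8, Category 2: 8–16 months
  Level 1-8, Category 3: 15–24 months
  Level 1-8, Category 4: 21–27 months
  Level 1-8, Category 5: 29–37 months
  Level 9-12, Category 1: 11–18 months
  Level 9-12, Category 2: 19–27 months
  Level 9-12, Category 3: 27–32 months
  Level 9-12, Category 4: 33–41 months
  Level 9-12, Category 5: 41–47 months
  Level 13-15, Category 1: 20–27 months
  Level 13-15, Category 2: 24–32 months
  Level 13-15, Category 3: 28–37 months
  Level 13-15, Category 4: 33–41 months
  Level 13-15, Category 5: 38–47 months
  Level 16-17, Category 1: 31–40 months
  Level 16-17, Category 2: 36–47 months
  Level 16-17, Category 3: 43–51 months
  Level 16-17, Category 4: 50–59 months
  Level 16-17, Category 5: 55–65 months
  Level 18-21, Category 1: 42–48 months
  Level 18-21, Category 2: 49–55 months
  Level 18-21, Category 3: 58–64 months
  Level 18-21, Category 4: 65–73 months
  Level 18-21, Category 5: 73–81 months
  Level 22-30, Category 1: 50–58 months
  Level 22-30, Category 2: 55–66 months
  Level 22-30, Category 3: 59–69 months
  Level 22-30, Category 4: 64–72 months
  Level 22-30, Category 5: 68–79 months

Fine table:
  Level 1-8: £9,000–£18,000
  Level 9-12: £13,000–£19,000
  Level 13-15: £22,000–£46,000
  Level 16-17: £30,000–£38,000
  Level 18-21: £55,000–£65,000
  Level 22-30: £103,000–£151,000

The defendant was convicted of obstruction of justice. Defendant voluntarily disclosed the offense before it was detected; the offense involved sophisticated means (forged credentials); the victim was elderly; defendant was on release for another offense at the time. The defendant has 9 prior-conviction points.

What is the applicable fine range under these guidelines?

Base offense level for obstruction of justice: 6.
R1 applies: 6 + 2 = 8.
R2 applies: 8 + 2 = 10.
R3 applies (level before this adjustment is 10 ≥ 9, so +3): 10 + 3 = 13.
R6 applies: 13 − 1 = 12.
Final offense level: 12.
Level 12 falls in the 9-12 band.
Fine table: Level 9-12 → £13,000–£19,000.

£13,000–£19,000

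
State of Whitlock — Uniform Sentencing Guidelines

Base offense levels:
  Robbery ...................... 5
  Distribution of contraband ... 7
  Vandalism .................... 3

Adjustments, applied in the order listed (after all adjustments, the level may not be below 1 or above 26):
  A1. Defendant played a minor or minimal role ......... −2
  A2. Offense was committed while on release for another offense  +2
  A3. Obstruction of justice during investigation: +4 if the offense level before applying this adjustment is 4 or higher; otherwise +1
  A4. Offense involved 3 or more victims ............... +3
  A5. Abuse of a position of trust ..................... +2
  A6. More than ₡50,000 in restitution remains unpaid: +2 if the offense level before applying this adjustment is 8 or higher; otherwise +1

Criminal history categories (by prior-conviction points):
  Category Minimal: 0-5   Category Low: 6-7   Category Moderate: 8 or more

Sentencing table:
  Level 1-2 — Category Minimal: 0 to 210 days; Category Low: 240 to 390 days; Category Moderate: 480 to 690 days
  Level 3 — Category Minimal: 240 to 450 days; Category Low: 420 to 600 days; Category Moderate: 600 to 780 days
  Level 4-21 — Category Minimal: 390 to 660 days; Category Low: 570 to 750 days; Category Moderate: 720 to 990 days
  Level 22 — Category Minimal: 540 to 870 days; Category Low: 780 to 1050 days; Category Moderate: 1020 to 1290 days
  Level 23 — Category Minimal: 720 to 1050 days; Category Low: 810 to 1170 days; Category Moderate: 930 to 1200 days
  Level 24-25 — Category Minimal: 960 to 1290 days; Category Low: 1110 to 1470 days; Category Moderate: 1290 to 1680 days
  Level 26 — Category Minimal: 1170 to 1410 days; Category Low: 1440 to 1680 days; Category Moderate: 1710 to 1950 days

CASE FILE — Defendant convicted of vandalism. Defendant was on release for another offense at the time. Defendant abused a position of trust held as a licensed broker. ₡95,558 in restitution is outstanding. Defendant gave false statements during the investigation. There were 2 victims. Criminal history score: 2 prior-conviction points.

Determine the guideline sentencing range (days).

Base offense level for vandalism: 3.
A2 applies: 3 + 2 = 5.
A3 applies (level before this adjustment is 5 ≥ 4, so +4): 5 + 4 = 9.
A4 does not apply.
A5 applies: 9 + 2 = 11.
A6 applies (level before this adjustment is 11 ≥ 8, so +2): 11 + 2 = 13.
Final offense level: 13.
Criminal history: 2 prior points → Category Minimal (0-5).
Level 13 falls in the 4-21 band.
Grid: Level 4-21 × Category Minimal = 390-660 days.

390-660 days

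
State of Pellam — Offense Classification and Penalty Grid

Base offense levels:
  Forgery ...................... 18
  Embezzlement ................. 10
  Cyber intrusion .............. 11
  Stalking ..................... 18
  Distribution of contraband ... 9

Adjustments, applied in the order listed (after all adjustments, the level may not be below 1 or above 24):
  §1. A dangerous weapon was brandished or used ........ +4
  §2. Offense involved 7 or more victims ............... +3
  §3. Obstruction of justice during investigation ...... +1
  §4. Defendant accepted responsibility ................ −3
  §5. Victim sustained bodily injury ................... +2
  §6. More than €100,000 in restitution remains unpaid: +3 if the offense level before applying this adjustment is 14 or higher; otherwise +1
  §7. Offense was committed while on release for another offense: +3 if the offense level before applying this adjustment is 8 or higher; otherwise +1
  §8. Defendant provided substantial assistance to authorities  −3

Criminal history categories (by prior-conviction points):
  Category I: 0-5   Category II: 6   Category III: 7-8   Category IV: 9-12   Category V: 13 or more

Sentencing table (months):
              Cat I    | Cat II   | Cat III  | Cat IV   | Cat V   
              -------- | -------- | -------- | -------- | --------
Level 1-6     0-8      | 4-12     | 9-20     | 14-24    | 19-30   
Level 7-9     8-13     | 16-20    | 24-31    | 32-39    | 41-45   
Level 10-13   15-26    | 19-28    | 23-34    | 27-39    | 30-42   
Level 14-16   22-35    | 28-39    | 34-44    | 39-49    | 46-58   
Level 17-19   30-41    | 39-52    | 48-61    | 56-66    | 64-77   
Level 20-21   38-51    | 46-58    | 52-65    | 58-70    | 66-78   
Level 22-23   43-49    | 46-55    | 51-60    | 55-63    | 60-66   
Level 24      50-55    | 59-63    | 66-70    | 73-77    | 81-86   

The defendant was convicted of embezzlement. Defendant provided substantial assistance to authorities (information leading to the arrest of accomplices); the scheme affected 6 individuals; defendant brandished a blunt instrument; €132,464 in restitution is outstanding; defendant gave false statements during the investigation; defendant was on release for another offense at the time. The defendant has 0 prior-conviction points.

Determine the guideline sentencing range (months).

Base offense level for embezzlement: 10.
§1 applies: 10 + 4 = 14.
§3 applies: 14 + 1 = 15.
§6 applies (level before this adjustment is 15 ≥ 14, so +3): 15 + 3 = 18.
§7 applies (level before this adjustment is 18 ≥ 8, so +3): 18 + 3 = 21.
§8 applies: 21 − 3 = 18.
Final offense level: 18.
Criminal history: 0 prior points → Category I (0-5).
Level 18 falls in the 17-19 band.
Grid: Level 17-19 × Category I = 30-41 months.

30-41 months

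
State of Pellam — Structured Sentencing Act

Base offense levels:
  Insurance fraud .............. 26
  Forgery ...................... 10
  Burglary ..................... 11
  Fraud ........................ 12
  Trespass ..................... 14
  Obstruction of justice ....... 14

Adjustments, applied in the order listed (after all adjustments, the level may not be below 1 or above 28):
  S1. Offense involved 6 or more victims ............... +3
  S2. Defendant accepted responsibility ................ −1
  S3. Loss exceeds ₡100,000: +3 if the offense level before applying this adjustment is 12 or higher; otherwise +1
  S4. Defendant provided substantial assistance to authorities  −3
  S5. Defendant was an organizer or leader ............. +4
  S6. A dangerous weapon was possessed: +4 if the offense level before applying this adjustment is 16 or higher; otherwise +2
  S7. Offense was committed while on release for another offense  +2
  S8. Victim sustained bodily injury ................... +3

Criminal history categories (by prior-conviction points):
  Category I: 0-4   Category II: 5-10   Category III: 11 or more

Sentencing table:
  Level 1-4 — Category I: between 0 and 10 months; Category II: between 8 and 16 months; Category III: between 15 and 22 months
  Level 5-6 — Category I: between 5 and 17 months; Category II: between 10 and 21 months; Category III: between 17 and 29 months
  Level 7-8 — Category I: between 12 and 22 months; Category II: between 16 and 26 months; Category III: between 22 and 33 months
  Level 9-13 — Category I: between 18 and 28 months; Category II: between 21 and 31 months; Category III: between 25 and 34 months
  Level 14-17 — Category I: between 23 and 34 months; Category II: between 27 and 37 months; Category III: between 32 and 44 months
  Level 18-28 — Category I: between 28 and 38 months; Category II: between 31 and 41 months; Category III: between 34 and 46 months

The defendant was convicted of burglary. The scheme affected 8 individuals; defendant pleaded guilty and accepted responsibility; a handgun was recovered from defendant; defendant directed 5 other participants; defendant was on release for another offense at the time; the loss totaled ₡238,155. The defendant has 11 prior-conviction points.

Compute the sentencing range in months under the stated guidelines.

34-46 months

Base offense level for burglary: 11.
S1 applies: 11 + 3 = 14.
S2 applies: 14 − 1 = 13.
S3 applies (level before this adjustment is 13 ≥ 12, so +3): 13 + 3 = 16.
S4 does not apply.
S5 applies: 16 + 4 = 20.
S6 applies (level before this adjustment is 20 ≥ 16, so +4): 20 + 4 = 24.
S7 applies: 24 + 2 = 26.
S8 does not apply.
Final offense level: 26.
Criminal history: 11 prior points → Category III (11+).
Level 26 falls in the 18-28 band.
Grid: Level 18-28 × Category III = 34-46 months.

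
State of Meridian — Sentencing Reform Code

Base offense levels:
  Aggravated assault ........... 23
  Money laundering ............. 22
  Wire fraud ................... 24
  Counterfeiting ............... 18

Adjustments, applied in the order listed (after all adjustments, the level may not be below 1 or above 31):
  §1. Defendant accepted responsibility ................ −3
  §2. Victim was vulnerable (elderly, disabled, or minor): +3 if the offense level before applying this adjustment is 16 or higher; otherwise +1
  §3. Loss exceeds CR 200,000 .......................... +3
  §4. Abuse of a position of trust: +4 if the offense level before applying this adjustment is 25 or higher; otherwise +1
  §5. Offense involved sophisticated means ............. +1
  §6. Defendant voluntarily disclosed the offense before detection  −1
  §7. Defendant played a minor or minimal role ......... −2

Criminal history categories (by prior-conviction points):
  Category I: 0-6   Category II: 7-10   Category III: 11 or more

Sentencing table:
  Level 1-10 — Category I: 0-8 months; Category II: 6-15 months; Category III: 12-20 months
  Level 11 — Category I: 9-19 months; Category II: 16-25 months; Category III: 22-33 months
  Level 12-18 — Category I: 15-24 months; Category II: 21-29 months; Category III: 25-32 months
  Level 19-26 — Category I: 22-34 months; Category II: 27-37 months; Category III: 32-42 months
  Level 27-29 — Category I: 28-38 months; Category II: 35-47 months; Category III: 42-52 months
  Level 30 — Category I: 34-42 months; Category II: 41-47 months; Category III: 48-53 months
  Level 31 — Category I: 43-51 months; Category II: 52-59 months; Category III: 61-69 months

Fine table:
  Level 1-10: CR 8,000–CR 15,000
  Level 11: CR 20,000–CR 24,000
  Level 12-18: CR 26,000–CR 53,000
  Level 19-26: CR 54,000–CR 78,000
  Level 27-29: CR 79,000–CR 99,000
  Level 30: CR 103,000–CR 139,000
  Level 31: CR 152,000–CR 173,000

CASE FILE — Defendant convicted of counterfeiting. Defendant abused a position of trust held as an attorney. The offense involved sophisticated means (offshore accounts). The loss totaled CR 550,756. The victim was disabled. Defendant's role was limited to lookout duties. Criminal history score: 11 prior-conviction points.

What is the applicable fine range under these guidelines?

Base offense level for counterfeiting: 18.
§1 does not apply.
§2 applies (level before this adjustment is 18 ≥ 16, so +3): 18 + 3 = 21.
§3 applies: 21 + 3 = 24.
§4 applies (level before this adjustment is 24 < 25, so +1): 24 + 1 = 25.
§5 applies: 25 + 1 = 26.
§6 does not apply.
§7 applies: 26 − 2 = 24.
Final offense level: 24.
Level 24 falls in the 19-26 band.
Fine table: Level 19-26 → CR 54,000–CR 78,000.

CR 54,000–CR 78,000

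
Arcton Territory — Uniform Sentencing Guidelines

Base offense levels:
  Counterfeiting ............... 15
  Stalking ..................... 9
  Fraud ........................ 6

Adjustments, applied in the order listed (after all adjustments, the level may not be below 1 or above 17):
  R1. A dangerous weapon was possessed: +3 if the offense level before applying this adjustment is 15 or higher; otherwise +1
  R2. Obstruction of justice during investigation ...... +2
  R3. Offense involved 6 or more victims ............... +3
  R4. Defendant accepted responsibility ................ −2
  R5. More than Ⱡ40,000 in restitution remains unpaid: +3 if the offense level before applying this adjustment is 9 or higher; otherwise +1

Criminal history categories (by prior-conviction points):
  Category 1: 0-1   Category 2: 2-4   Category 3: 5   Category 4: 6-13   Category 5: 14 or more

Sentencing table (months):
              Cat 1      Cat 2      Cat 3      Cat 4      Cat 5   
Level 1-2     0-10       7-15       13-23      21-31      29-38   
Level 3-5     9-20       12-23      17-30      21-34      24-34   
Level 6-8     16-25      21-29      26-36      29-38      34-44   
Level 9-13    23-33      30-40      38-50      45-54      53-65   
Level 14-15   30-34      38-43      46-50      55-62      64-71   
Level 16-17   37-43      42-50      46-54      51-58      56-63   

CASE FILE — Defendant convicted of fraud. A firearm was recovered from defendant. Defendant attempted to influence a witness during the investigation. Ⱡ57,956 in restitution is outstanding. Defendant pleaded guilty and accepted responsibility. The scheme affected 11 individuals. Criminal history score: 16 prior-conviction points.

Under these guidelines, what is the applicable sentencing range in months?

53-65 months

Base offense level for fraud: 6.
R1 applies (level before this adjustment is 6 < 15, so +1): 6 + 1 = 7.
R2 applies: 7 + 2 = 9.
R3 applies: 9 + 3 = 12.
R4 applies: 12 − 2 = 10.
R5 applies (level before this adjustment is 10 ≥ 9, so +3): 10 + 3 = 13.
Final offense level: 13.
Criminal history: 16 prior points → Category 5 (14+).
Level 13 falls in the 9-13 band.
Grid: Level 9-13 × Category 5 = 53-65 months.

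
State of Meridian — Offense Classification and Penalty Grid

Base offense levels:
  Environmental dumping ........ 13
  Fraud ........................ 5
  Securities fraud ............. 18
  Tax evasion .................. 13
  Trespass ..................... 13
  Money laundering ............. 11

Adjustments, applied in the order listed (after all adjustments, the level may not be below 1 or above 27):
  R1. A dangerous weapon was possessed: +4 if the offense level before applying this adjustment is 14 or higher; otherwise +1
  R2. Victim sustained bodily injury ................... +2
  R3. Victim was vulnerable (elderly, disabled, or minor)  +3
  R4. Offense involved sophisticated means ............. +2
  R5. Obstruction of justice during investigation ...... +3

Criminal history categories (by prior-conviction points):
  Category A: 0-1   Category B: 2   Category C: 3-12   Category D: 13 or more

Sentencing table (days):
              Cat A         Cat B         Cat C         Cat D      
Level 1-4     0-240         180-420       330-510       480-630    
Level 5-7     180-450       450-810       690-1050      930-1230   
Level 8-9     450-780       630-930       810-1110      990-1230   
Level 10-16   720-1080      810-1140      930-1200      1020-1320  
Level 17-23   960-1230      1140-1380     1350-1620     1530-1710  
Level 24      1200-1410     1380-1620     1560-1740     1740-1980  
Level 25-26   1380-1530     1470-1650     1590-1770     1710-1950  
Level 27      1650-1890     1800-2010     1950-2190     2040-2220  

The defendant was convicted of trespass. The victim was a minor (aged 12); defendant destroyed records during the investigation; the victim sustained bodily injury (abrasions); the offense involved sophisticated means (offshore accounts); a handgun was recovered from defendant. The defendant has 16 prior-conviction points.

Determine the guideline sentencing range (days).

Base offense level for trespass: 13.
R1 applies (level before this adjustment is 13 < 14, so +1): 13 + 1 = 14.
R2 applies: 14 + 2 = 16.
R3 applies: 16 + 3 = 19.
R4 applies: 19 + 2 = 21.
R5 applies: 21 + 3 = 24.
Final offense level: 24.
Criminal history: 16 prior points → Category D (13+).
Level 24 falls in the 24 band.
Grid: Level 24 × Category D = 1740-1980 days.

1740-1980 days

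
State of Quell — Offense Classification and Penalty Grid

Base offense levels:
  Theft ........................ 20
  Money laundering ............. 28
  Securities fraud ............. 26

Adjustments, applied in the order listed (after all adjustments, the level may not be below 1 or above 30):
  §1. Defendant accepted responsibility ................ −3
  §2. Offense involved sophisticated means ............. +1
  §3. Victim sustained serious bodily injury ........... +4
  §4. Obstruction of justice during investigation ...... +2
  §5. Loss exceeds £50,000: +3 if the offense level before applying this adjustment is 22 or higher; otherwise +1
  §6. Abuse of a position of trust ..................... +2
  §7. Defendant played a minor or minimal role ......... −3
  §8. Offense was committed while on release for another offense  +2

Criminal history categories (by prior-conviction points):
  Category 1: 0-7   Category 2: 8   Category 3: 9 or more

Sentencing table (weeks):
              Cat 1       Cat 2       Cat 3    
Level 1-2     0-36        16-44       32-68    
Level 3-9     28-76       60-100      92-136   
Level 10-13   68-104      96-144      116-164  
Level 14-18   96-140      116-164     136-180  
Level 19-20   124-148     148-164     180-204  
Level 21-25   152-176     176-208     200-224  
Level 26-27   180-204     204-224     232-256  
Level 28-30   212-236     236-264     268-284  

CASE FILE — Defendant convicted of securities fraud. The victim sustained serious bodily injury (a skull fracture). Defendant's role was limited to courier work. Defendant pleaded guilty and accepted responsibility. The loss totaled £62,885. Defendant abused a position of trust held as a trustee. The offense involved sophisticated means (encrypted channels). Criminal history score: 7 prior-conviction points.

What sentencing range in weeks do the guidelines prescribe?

Base offense level for securities fraud: 26.
§1 applies: 26 − 3 = 23.
§2 applies: 23 + 1 = 24.
§3 applies: 24 + 4 = 28.
§4 does not apply.
§5 applies (level before this adjustment is 28 ≥ 22, so +3): 28 + 3 = 31.
§6 applies: 31 + 2 = 33.
§7 applies: 33 − 3 = 30.
Final offense level: 30.
Criminal history: 7 prior points → Category 1 (0-7).
Level 30 falls in the 28-30 band.
Grid: Level 28-30 × Category 1 = 212-236 weeks.

212-236 weeks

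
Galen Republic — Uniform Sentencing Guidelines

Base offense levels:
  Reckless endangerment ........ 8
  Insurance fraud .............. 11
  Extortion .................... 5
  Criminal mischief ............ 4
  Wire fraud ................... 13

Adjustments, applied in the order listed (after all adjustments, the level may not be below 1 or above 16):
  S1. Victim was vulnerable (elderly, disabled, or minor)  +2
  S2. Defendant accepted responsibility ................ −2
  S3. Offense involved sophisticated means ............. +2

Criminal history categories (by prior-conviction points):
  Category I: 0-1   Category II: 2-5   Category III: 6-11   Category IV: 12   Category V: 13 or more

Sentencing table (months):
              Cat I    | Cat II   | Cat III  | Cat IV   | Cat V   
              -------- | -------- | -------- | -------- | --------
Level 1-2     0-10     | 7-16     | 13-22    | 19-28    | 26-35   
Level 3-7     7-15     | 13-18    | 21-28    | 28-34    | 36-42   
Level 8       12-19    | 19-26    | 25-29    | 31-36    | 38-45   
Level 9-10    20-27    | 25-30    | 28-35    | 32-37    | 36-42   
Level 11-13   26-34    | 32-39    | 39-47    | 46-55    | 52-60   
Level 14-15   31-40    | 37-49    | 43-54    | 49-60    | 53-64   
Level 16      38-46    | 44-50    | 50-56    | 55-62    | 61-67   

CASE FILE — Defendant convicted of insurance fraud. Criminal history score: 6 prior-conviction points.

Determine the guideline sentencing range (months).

Base offense level for insurance fraud: 11.
Final offense level: 11.
Criminal history: 6 prior points → Category III (6-11).
Level 11 falls in the 11-13 band.
Grid: Level 11-13 × Category III = 39-47 months.

39-47 months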